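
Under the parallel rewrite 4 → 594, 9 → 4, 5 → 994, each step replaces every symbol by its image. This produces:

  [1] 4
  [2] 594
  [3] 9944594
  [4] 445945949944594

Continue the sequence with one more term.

Rewriting the 15 symbols of 445945949944594 one by one yields 594 594 994 4 594 994 4 594 4 4 594 594 994 4 594; concatenated:

59459499445949944594445945949944594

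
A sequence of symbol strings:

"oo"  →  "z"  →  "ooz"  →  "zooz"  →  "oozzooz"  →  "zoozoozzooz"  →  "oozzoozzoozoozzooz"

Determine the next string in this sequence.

Each term (from the third on) is the two preceding terms concatenated in order: term 3 = oo·z = ooz.
So term 8 is zoozoozzooz·oozzoozzoozoozzooz.

zoozoozzoozoozzoozzoozoozzooz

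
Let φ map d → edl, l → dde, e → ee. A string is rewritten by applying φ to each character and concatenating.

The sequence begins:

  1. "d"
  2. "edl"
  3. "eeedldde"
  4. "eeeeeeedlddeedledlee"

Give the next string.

Rewriting the 20 symbols of eeeeeeedlddeedledlee one by one yields ee ee ee ee ee ee ee edl dde edl edl ee ee edl dde ee edl dde ee ee; concatenated:

eeeeeeeeeeeeeeedlddeedledleeeeedlddeeeedlddeeeee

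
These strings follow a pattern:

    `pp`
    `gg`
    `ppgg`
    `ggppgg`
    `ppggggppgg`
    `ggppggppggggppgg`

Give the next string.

Each term (from the third on) is the two preceding terms concatenated in order: term 3 = pp·gg = ppgg.
So term 7 is ppggggppgg·ggppggppggggppgg.

ppggggppggggppggppggggppgg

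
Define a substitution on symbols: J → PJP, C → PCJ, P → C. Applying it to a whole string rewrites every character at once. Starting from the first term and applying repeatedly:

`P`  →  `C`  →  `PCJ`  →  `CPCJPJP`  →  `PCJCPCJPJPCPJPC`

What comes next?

Applying the rule to each of the 15 symbols of PCJCPCJPJPCPJPC gives the pieces C PCJ PJP PCJ C PCJ PJP C PJP C PCJ C PJP C PCJ, which concatenate to the answer.

CPCJPJPPCJCPCJPJPCPJPCPCJCPJPCPCJ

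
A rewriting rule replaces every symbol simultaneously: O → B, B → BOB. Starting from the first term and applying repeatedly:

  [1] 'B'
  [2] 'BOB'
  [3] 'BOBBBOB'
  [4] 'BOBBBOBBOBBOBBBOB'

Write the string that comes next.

BOBBBOBBOBBOBBBOBBOBBBOBBOBBBOBBOBBOBBBOB

Replace each of the 17 characters of BOBBBOBBOBBOBBBOB in place — BOB B BOB BOB BOB B BOB BOB B BOB BOB B BOB BOB BOB B BOB — and concatenate.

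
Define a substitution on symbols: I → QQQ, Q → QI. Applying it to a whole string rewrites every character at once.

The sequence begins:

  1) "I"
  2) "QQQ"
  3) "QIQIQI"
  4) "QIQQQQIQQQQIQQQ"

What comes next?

Rewriting the 15 symbols of QIQQQQIQQQQIQQQ one by one yields QI QQQ QI QI QI QI QQQ QI QI QI QI QQQ QI QI QI; concatenated:

QIQQQQIQIQIQIQQQQIQIQIQIQQQQIQIQI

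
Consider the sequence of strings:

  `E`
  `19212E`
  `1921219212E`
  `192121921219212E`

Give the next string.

Every step adds 19212 at the front: s(k+1) = 19212·s(k).
One more step from 192121921219212E gives the answer.

19212192121921219212E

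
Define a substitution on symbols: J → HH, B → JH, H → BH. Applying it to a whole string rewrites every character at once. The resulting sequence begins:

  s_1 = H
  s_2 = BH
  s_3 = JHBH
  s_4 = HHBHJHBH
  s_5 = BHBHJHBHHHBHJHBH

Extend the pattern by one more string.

φ(BHBHJHBHHHBHJHBH) expands symbol-by-symbol to JH BH JH BH HH BH JH BH BH BH JH BH HH BH JH BH; joining the 16 pieces gives the next term.

JHBHJHBHHHBHJHBHBHBHJHBHHHBHJHBH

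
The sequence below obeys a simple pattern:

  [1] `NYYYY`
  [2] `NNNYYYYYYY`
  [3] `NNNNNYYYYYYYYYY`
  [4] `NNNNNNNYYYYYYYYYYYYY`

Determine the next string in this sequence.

NNNNNNNNNYYYYYYYYYYYYYYYY

Each string has the form N^{2n-1} Y^{3n+1} (n = 1, 2, …).
For the next term, n = 5, so the run lengths are 9, 16.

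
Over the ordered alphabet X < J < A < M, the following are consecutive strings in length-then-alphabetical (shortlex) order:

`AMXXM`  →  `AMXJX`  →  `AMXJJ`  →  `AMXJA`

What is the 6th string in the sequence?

Stepping forward 2 times from AMXJA: AMXJA → AMXJM, then the target.

AMXAX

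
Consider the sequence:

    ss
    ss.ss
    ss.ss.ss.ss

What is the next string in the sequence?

Every step duplicates the string with '.' between the halves.
One more doubling of ss.ss.ss.ss gives the answer.

ss.ss.ss.ss.ss.ss.ss.ss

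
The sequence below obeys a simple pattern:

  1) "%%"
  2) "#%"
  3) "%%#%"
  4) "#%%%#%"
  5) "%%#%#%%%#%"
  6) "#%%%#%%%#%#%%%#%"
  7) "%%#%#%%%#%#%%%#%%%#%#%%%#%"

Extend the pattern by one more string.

#%%%#%%%#%#%%%#%%%#%#%%%#%#%%%#%%%#%#%%%#%

From term 3 onward, concatenate the second-to-last term with the last: %%·#% = %%#%, #%·%%#% = #%%%#%, …
The next term joins #%%%#%%%#%#%%%#% and %%#%#%%%#%#%%%#%%%#%#%%%#%.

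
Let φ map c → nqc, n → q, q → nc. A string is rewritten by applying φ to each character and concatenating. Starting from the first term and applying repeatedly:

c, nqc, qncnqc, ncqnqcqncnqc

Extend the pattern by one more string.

qnqcncqncnqcncqnqcqncnqc

Rewriting each symbol of ncqnqcqncnqc: n→q, c→nqc, q→nc, n→q, q→nc, c→nqc, q→nc, n→q, c→nqc, n→q, q→nc, c→nqc, which concatenates to q nqc nc q nc nqc nc q nqc q nc nqc.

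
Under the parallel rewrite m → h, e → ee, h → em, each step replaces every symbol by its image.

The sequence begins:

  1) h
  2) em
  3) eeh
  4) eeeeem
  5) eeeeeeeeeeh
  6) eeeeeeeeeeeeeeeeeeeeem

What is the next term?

Applying the rule to each of the 22 symbols of eeeeeeeeeeeeeeeeeeeeem gives the pieces ee ee ee ee ee ee ee ee ee ee ee ee ee ee ee ee ee ee ee ee ee h, which concatenate to the answer.

eeeeeeeeeeeeeeeeeeeeeeeeeeeeeeeeeeeeeeeeeeh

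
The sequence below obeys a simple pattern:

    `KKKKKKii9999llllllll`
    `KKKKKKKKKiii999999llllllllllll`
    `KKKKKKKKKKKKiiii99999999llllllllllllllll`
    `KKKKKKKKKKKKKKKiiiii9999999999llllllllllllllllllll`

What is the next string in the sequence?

Term n consists of 3n K's, followed by n i's, followed by 2n 9's, followed by 4n l's, where the shown terms are n = 2, 3, 4, 5.
For the next term, n = 6, so the run lengths are 18, 6, 12, 24.

KKKKKKKKKKKKKKKKKKiiiiii999999999999llllllllllllllllllllllll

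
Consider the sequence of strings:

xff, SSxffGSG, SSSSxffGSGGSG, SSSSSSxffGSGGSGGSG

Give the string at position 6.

SSSSSSSSSSxffGSGGSGGSGGSGGSG

Every step adds SS to the front and GSG to the end of the previous string.
From SSSSSSxffGSGGSGGSG, 2 further steps: SSSSSSxffGSGGSGGSG → SSSSSSSSxffGSGGSGGSGGSG → (answer).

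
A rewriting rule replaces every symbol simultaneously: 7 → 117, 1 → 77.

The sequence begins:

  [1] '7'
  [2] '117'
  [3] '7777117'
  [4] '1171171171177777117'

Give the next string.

77771177777117777711777771171171171171177777117

φ(1171171171177777117) expands symbol-by-symbol to 77 77 117 77 77 117 77 77 117 77 77 117 117 117 117 117 77 77 117; joining the 19 pieces gives the next term.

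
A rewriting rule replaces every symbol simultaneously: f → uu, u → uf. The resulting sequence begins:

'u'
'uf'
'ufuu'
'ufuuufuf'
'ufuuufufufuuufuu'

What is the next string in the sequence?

Applying the rule to each of the 16 symbols of ufuuufufufuuufuu gives the pieces uf uu uf uf uf uu uf uu uf uu uf uf uf uu uf uf, which concatenate to the answer.

ufuuufufufuuufuuufuuufufufuuufuf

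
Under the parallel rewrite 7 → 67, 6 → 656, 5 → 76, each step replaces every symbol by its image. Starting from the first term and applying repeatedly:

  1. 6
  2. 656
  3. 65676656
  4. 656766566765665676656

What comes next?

Replace each of the 21 characters of 656766566765665676656 in place — 656 76 656 67 656 656 76 656 656 67 656 76 656 656 76 656 67 656 656 76 656 — and concatenate.

6567665667656656766566566765676656656766566765665676656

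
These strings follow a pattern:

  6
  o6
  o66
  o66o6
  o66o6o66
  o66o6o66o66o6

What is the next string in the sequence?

This is a Fibonacci-style word recurrence s(k) = s(k−1)·s(k−2): e.g. o6·6 = o66.
Continuing: o66o6o66o66o6 · o66o6o66 gives term 7.

o66o6o66o66o6o66o6o66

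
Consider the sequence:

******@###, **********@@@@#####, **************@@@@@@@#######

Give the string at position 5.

**********************@@@@@@@@@@@@@###########

The n-th term is 4n+2 *'s then 3n-2 @'s then 2n+1 #'s (n = 1, 2, …).
For term 5, n = 5, so the run lengths are 22, 13, 11.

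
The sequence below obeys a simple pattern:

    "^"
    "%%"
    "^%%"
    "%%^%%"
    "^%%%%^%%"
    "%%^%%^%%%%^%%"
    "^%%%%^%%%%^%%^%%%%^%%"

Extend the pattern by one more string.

%%^%%^%%%%^%%^%%%%^%%%%^%%^%%%%^%%

From term 3 onward, concatenate the second-to-last term with the last: ^·%% = ^%%, %%·^%% = %%^%%, …
Continuing: %%^%%^%%%%^%% · ^%%%%^%%%%^%%^%%%%^%% gives term 8.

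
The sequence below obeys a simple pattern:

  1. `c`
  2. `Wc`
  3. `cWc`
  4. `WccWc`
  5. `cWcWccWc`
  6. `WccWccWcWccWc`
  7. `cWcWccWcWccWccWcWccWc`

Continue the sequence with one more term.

WccWccWcWccWccWcWccWcWccWccWcWccWc

This is a Fibonacci-style word recurrence s(k) = s(k−2)·s(k−1): e.g. c·Wc = cWc.
The next term joins WccWccWcWccWc and cWcWccWcWccWccWcWccWc.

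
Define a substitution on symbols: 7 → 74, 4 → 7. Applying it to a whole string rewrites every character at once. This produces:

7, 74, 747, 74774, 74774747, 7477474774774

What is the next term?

747747477477474774747

Applying the rule to each of the 13 symbols of 7477474774774 gives the pieces 74 7 74 74 7 74 7 74 74 7 74 74 7, which concatenate to the answer.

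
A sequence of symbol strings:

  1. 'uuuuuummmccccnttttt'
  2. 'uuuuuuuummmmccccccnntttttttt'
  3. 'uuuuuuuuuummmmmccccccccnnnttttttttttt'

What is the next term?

uuuuuuuuuuuummmmmmccccccccccnnnntttttttttttttt

Reading off run lengths: u runs 6, 8, 10; m runs 3, 4, 5; c runs 4, 6, 8; n runs 1, 2, 3; t runs 5, 8, 11 — each is linear in n, where the shown terms are n = 2, 3, 4.
Setting n = 5 gives 12, 6, 10, 4, 14 characters in each block.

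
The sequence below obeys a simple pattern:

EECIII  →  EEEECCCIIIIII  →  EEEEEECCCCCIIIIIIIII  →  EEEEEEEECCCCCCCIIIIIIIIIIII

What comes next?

The n-th term is 2n E's then 2n-1 C's then 3n I's (n = 1, 2, …).
Setting n = 5 gives 10, 9, 15 characters in each block.

EEEEEEEEEECCCCCCCCCIIIIIIIIIIIIIII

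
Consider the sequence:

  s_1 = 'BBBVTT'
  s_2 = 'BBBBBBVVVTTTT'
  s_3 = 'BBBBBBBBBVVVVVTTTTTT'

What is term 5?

Term n consists of 3n B's, followed by 2n-1 V's, followed by 2n T's (n = 1, 2, …).
At n = 5 the blocks have lengths 15, 9, 10.

BBBBBBBBBBBBBBBVVVVVVVVVTTTTTTTTTT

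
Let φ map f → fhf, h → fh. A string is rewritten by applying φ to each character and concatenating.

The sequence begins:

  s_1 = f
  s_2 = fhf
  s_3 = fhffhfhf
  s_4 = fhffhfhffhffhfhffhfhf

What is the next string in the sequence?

Applying the rule to each of the 21 symbols of fhffhfhffhffhfhffhfhf gives the pieces fhf fh fhf fhf fh fhf fh fhf fhf fh fhf fhf fh fhf fh fhf fhf fh fhf fh fhf, which concatenate to the answer.

fhffhfhffhffhfhffhfhffhffhfhffhffhfhffhfhffhffhfhffhfhf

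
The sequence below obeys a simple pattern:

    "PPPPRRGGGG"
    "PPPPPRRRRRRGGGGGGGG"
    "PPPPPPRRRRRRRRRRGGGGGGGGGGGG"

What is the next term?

PPPPPPPRRRRRRRRRRRRRRGGGGGGGGGGGGGGGG

Each string has the form P^{n+3} R^{4n-2} G^{4n} (n = 1, 2, …).
At n = 4 the blocks have lengths 7, 14, 16.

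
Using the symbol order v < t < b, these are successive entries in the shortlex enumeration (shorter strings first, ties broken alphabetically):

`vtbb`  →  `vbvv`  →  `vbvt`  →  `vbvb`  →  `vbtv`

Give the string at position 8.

vbbv

Advancing 3 positions from vbtv through vbtv → vbtt → vbtb reaches term 8.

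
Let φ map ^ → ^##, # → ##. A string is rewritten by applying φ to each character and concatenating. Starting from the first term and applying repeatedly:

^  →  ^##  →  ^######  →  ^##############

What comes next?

Applying the rule to each of the 15 symbols of ^############## gives the pieces ^## ## ## ## ## ## ## ## ## ## ## ## ## ## ##, which concatenate to the answer.

^##############################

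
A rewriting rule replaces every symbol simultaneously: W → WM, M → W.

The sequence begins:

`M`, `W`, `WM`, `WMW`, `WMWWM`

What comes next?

Apply φ to WMWWM symbol by symbol: W→WM, M→W, W→WM, W→WM, M→W; joined: WM W WM WM W.

WMWWMWMW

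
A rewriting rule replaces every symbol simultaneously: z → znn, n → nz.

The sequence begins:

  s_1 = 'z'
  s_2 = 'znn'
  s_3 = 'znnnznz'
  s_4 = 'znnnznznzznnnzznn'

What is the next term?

φ(znnnznznzznnnzznn) expands symbol-by-symbol to znn nz nz nz znn nz znn nz znn znn nz nz nz znn znn nz nz; joining the 17 pieces gives the next term.

znnnznznzznnnzznnnzznnznnnznznzznnznnnznz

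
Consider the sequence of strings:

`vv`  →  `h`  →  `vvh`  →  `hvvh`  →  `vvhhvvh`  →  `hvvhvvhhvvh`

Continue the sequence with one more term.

vvhhvvhhvvhvvhhvvh

Each term (from the third on) is the two preceding terms concatenated in order: term 3 = vv·h = vvh.
The next term joins vvhhvvh and hvvhvvhhvvh.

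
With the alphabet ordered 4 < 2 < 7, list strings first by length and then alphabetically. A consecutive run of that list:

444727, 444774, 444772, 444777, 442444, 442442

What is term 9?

442422

Advancing 3 positions from 442442 through 442442 → 442447 → 442424 reaches term 9.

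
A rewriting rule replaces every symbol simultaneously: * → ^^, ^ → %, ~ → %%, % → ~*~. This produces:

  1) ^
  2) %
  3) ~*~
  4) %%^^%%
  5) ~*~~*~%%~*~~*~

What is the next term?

Rewriting the 14 symbols of ~*~~*~%%~*~~*~ one by one yields %% ^^ %% %% ^^ %% ~*~ ~*~ %% ^^ %% %% ^^ %%; concatenated:

%%^^%%%%^^%%~*~~*~%%^^%%%%^^%%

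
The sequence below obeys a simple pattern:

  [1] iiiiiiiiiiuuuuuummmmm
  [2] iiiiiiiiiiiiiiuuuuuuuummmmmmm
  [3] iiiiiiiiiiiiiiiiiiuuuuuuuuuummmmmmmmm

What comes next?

Each string has the form i^{4n-2} u^{2n} m^{2n-1}, where the shown terms are n = 3, 4, 5.
For the next term, n = 6, so the run lengths are 22, 12, 11.

iiiiiiiiiiiiiiiiiiiiiiuuuuuuuuuuuummmmmmmmmmm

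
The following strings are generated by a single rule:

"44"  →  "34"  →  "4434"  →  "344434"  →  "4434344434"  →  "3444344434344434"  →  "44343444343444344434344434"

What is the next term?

From term 3 onward, concatenate the second-to-last term with the last: 44·34 = 4434, 34·4434 = 344434, …
Continuing: 3444344434344434 · 44343444343444344434344434 gives term 8.

344434443434443444343444343444344434344434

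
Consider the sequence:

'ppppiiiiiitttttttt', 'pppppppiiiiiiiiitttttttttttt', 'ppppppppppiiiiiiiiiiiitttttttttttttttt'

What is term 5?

ppppppppppppppppiiiiiiiiiiiiiiiiiitttttttttttttttttttttttt

Reading off run lengths: p runs 4, 7, 10; i runs 6, 9, 12; t runs 8, 12, 16 — each is linear in n, where the shown terms are n = 2, 3, 4.
For term 5, n = 6, so the run lengths are 16, 18, 24.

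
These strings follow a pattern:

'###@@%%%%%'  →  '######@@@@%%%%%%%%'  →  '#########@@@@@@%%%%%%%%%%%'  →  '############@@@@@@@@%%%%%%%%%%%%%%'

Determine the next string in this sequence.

The n-th term is 3n #'s then 2n @'s then 3n+2 %'s (n = 1, 2, …).
At n = 5 the blocks have lengths 15, 10, 17.

###############@@@@@@@@@@%%%%%%%%%%%%%%%%%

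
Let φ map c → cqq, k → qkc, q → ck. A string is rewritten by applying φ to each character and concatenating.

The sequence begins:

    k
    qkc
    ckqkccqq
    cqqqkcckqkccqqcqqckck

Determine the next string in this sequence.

Applying the rule to each of the 21 symbols of cqqqkcckqkccqqcqqckck gives the pieces cqq ck ck ck qkc cqq cqq qkc ck qkc cqq cqq ck ck cqq ck ck cqq qkc cqq qkc, which concatenate to the answer.

cqqckckckqkccqqcqqqkcckqkccqqcqqckckcqqckckcqqqkccqqqkc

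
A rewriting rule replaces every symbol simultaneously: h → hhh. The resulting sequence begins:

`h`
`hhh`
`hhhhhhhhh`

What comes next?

hhhhhhhhhhhhhhhhhhhhhhhhhhh

Rewriting each symbol of hhhhhhhhh: h→hhh, h→hhh, h→hhh, h→hhh, h→hhh, h→hhh, h→hhh, h→hhh, h→hhh, which concatenates to hhh hhh hhh hhh hhh hhh hhh hhh hhh.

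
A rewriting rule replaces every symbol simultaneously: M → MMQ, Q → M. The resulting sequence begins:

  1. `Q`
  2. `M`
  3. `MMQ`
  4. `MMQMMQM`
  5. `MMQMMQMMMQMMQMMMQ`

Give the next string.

Replace each of the 17 characters of MMQMMQMMMQMMQMMMQ in place — MMQ MMQ M MMQ MMQ M MMQ MMQ MMQ M MMQ MMQ M MMQ MMQ MMQ M — and concatenate.

MMQMMQMMMQMMQMMMQMMQMMQMMMQMMQMMMQMMQMMQM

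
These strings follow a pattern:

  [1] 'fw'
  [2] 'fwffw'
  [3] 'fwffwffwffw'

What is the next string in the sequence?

Each string is two copies of the previous one joined by 'f'.
Doubling fwffwffwffw with 'f' between the halves:

fwffwffwffwffwffwffwffw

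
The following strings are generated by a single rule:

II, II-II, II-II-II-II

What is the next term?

s(k+1) = s(k)·-·s(k) — each term doubles the last with '-' between the halves.
Doubling II-II-II-II with '-' between the halves:

II-II-II-II-II-II-II-II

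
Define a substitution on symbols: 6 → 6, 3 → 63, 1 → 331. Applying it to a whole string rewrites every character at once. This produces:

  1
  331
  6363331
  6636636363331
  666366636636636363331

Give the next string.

Applying the rule to each of the 21 symbols of 666366636636636363331 gives the pieces 6 6 6 63 6 6 6 63 6 6 63 6 6 63 6 63 6 63 63 63 331, which concatenate to the answer.

6666366663666366636636636363331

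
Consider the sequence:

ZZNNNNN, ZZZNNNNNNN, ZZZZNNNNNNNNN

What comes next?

Reading off run lengths: Z runs 2, 3, 4; N runs 5, 7, 9 — each is linear in n, where the shown terms are n = 2, 3, 4.
For the next term, n = 5, so the run lengths are 5, 11.

ZZZZZNNNNNNNNNNN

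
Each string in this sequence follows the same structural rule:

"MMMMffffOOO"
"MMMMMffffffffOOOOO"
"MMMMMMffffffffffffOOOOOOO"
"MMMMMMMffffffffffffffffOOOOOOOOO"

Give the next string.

Term n consists of n+3 M's, followed by 4n f's, followed by 2n+1 O's (n = 1, 2, …).
Setting n = 5 gives 8, 20, 11 characters in each block.

MMMMMMMMffffffffffffffffffffOOOOOOOOOOO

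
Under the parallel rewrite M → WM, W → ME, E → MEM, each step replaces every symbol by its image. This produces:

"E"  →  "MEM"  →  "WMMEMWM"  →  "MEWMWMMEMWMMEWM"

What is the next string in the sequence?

Replace each of the 15 characters of MEWMWMMEMWMMEWM in place — WM MEM ME WM ME WM WM MEM WM ME WM WM MEM ME WM — and concatenate.

WMMEMMEWMMEWMWMMEMWMMEWMWMMEMMEWM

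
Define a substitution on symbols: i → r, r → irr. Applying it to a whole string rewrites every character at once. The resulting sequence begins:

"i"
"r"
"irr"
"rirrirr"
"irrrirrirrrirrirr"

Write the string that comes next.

Applying the rule to each of the 17 symbols of irrrirrirrrirrirr gives the pieces r irr irr irr r irr irr r irr irr irr r irr irr r irr irr, which concatenate to the answer.

rirrirrirrrirrirrrirrirrirrrirrirrrirrirr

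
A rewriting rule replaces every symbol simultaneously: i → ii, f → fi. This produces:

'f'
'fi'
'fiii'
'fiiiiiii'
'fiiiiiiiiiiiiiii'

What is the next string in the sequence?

Rewriting the 16 symbols of fiiiiiiiiiiiiiii one by one yields fi ii ii ii ii ii ii ii ii ii ii ii ii ii ii ii; concatenated:

fiiiiiiiiiiiiiiiiiiiiiiiiiiiiiii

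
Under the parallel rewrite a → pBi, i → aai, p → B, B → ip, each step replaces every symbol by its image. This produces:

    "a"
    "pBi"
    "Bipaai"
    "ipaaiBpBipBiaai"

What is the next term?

Rewriting the 15 symbols of ipaaiBpBipBiaai one by one yields aai B pBi pBi aai ip B ip aai B ip aai pBi pBi aai; concatenated:

aaiBpBipBiaaiipBipaaiBipaaipBipBiaai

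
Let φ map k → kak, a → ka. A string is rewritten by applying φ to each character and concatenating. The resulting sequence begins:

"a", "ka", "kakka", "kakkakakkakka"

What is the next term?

φ(kakkakakkakka) expands symbol-by-symbol to kak ka kak kak ka kak ka kak kak ka kak kak ka; joining the 13 pieces gives the next term.

kakkakakkakkakakkakakkakkakakkakka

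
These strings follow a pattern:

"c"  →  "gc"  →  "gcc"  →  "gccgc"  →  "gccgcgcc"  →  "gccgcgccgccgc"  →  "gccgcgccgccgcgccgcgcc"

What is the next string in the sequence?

gccgcgccgccgcgccgcgccgccgcgccgccgc

From term 3 onward, concatenate the last term with the second-to-last: gc·c = gcc, gcc·gc = gccgc, …
Continuing: gccgcgccgccgcgccgcgcc · gccgcgccgccgc gives term 8.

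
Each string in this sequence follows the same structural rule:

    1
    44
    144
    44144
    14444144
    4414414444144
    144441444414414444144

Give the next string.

From term 3 onward, concatenate the second-to-last term with the last: 1·44 = 144, 44·144 = 44144, …
Continuing: 4414414444144 · 144441444414414444144 gives term 8.

4414414444144144441444414414444144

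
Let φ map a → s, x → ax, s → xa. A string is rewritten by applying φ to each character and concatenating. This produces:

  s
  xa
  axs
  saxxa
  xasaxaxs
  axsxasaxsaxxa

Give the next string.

Replace each of the 13 characters of axsxasaxsaxxa in place — s ax xa ax s xa s ax xa s ax ax s — and concatenate.

saxxaaxsxasaxxasaxaxs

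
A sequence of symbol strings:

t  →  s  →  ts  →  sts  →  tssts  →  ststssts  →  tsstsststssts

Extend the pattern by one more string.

From term 3 onward, concatenate the second-to-last term with the last: t·s = ts, s·ts = sts, …
So term 8 is ststssts·tsstsststssts.

ststsststsstsststssts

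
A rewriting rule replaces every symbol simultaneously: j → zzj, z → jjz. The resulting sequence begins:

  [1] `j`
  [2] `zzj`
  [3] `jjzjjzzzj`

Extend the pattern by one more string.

zzjzzjjjzzzjzzjjjzjjzjjzzzj

Rewriting each symbol of jjzjjzzzj: j→zzj, j→zzj, z→jjz, j→zzj, j→zzj, z→jjz, z→jjz, z→jjz, j→zzj, which concatenates to zzj zzj jjz zzj zzj jjz jjz jjz zzj.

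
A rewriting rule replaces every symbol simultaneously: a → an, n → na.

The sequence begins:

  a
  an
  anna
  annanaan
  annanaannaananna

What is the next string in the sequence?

annanaannaanannanaanannaannanaan

Applying the rule to each of the 16 symbols of annanaannaananna gives the pieces an na na an na an an na na an an na an na na an, which concatenate to the answer.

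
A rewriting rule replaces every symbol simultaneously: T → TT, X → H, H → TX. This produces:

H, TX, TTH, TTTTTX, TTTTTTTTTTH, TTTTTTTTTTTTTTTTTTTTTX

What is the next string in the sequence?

Rewriting the 22 symbols of TTTTTTTTTTTTTTTTTTTTTX one by one yields TT TT TT TT TT TT TT TT TT TT TT TT TT TT TT TT TT TT TT TT TT H; concatenated:

TTTTTTTTTTTTTTTTTTTTTTTTTTTTTTTTTTTTTTTTTTH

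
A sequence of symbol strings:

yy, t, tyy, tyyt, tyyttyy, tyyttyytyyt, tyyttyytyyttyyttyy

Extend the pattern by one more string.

Each term (from the third on) is the previous term followed by the one before it: term 3 = t·yy = tyy.
The next term joins tyyttyytyyttyyttyy and tyyttyytyyt.

tyyttyytyyttyyttyytyyttyytyyt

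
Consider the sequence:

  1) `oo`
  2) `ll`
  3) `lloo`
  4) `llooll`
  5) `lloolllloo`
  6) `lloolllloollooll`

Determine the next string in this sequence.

From term 3 onward, concatenate the last term with the second-to-last: ll·oo = lloo, lloo·ll = llooll, …
So term 7 is lloolllloollooll·lloolllloo.

lloolllloolloolllloolllloo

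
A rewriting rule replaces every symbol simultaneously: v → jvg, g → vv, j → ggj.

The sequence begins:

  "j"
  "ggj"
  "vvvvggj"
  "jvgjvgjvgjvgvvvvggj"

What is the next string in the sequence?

Rewriting the 19 symbols of jvgjvgjvgjvgvvvvggj one by one yields ggj jvg vv ggj jvg vv ggj jvg vv ggj jvg vv jvg jvg jvg jvg vv vv ggj; concatenated:

ggjjvgvvggjjvgvvggjjvgvvggjjvgvvjvgjvgjvgjvgvvvvggj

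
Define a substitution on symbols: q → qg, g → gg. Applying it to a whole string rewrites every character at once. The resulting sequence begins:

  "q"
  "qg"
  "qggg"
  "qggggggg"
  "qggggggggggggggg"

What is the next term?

qggggggggggggggggggggggggggggggg

Applying the rule to each of the 16 symbols of qggggggggggggggg gives the pieces qg gg gg gg gg gg gg gg gg gg gg gg gg gg gg gg, which concatenate to the answer.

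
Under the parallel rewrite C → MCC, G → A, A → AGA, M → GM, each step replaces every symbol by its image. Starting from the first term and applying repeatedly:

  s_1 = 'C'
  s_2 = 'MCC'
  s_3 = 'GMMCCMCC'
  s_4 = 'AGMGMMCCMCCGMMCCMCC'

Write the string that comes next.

φ(AGMGMMCCMCCGMMCCMCC) expands symbol-by-symbol to AGA A GM A GM GM MCC MCC GM MCC MCC A GM GM MCC MCC GM MCC MCC; joining the 19 pieces gives the next term.

AGAAGMAGMGMMCCMCCGMMCCMCCAGMGMMCCMCCGMMCCMCC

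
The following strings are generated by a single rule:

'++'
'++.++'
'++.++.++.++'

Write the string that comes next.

++.++.++.++.++.++.++.++

Each string is two copies of the previous one joined by '.'.
So the next term is two copies of ++.++.++.++ with '.' between the halves.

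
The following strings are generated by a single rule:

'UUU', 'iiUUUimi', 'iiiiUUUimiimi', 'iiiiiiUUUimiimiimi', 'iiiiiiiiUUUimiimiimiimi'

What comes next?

iiiiiiiiiiUUUimiimiimiimiimi

Each term wraps the previous one in ii on the left and imi on the right.
So the next term is ii·iiiiiiiiUUUimiimiimiimi·imi.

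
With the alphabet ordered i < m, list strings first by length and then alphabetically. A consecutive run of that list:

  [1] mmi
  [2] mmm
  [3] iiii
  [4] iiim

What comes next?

iimi

The successor of iiim increments the rightmost position that isn't already m and resets every position after it to i.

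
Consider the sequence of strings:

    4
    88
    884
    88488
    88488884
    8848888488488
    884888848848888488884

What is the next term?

Each term (from the third on) is the previous term followed by the one before it: term 3 = 88·4 = 884.
Continuing: 884888848848888488884 · 8848888488488 gives term 8.

8848888488488884888848848888488488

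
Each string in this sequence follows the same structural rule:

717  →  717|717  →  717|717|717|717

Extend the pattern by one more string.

Every step duplicates the string with '|' between the halves.
One more doubling of 717|717|717|717 gives the answer.

717|717|717|717|717|717|717|717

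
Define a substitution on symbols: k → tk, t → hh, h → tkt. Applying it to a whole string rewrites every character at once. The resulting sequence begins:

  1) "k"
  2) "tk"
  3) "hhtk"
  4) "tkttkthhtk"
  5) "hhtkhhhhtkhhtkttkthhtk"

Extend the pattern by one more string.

tkttkthhtktkttkttkttkthhtktkttkthhtkhhhhtkhhtkttkthhtk

φ(hhtkhhhhtkhhtkttkthhtk) expands symbol-by-symbol to tkt tkt hh tk tkt tkt tkt tkt hh tk tkt tkt hh tk hh hh tk hh tkt tkt hh tk; joining the 22 pieces gives the next term.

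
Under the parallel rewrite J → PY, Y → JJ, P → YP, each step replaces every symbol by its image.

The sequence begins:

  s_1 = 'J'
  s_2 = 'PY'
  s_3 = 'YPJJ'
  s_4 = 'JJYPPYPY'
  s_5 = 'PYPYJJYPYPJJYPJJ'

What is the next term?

Rewriting the 16 symbols of PYPYJJYPYPJJYPJJ one by one yields YP JJ YP JJ PY PY JJ YP JJ YP PY PY JJ YP PY PY; concatenated:

YPJJYPJJPYPYJJYPJJYPPYPYJJYPPYPY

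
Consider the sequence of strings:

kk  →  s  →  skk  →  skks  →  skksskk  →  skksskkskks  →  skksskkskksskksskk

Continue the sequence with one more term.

skksskkskksskksskkskksskkskks

Each term (from the third on) is the previous term followed by the one before it: term 3 = s·kk = skk.
So term 8 is skksskkskksskksskk·skksskkskks.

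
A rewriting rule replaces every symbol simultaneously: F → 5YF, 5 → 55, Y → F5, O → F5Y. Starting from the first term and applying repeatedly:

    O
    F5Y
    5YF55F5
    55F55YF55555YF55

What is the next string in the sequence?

55555YF5555F55YF5555555555F55YF5555

Replace each of the 16 characters of 55F55YF55555YF55 in place — 55 55 5YF 55 55 F5 5YF 55 55 55 55 55 F5 5YF 55 55 — and concatenate.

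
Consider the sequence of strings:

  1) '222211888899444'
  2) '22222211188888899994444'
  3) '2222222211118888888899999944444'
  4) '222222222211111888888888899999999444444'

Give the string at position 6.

Each string has the form 2^{2n+2} 1^{n+1} 8^{2n+2} 9^{2n} 4^{n+2} (n = 1, 2, …).
For term 6, n = 6, so the run lengths are 14, 7, 14, 12, 8.

2222222222222211111118888888888888899999999999944444444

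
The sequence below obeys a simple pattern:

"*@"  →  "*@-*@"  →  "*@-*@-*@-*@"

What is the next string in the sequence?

s(k+1) = s(k)·-·s(k) — each term doubles the last with '-' between the halves.
So the next term is two copies of *@-*@-*@-*@ with '-' between the halves.

*@-*@-*@-*@-*@-*@-*@-*@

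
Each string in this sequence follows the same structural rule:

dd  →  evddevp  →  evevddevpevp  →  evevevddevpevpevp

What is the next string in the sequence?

Each term wraps the previous one in ev on the left and evp on the right.
So the next term is ev·evevevddevpevpevp·evp.

evevevevddevpevpevpevp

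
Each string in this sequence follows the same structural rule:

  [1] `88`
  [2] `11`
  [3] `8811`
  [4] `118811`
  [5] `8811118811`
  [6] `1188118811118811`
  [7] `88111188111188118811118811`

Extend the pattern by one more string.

Each term (from the third on) is the two preceding terms concatenated in order: term 3 = 88·11 = 8811.
Continuing: 1188118811118811 · 88111188111188118811118811 gives term 8.

118811881111881188111188111188118811118811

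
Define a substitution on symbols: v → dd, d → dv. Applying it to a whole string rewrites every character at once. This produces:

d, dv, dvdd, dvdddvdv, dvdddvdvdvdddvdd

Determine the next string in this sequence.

φ(dvdddvdvdvdddvdd) expands symbol-by-symbol to dv dd dv dv dv dd dv dd dv dd dv dv dv dd dv dv; joining the 16 pieces gives the next term.

dvdddvdvdvdddvdddvdddvdvdvdddvdv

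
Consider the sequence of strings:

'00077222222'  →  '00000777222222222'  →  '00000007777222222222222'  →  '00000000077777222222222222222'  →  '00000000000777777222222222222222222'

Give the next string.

Each string has the form 0^{2n+1} 7^{n+1} 2^{3n+3} (n = 1, 2, …).
Setting n = 6 gives 13, 7, 21 characters in each block.

00000000000007777777222222222222222222222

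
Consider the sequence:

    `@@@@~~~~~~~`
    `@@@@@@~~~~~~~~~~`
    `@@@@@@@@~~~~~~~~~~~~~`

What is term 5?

@@@@@@@@@@@@~~~~~~~~~~~~~~~~~~~

Term n consists of 2n @'s, followed by 3n+1 ~'s, where the shown terms are n = 2, 3, 4.
Setting n = 6 gives 12, 19 characters in each block.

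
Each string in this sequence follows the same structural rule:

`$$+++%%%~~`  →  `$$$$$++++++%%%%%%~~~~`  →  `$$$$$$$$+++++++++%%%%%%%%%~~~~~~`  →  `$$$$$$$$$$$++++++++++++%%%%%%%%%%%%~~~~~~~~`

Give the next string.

$$$$$$$$$$$$$$+++++++++++++++%%%%%%%%%%%%%%%~~~~~~~~~~

Reading off run lengths: $ runs 2, 5, 8, 11; + runs 3, 6, 9, 12; % runs 3, 6, 9, 12; ~ runs 2, 4, 6, 8 — each is linear in n (n = 1, 2, …).
At n = 5 the blocks have lengths 14, 15, 15, 10.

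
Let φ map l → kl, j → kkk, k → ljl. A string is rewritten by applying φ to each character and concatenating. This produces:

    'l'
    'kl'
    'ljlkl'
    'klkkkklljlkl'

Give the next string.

Expanding klkkkklljlkl: k→ljl, l→kl, k→ljl, k→ljl, k→ljl, k→ljl, l→kl, l→kl, j→kkk, l→kl, k→ljl, l→kl. Concatenated: ljl kl ljl ljl ljl ljl kl kl kkk kl ljl kl.

ljlklljlljlljlljlklklkkkklljlkl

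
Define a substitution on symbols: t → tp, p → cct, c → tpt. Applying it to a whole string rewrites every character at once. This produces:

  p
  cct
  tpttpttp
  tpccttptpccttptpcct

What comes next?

Replace each of the 19 characters of tpccttptpccttptpcct in place — tp cct tpt tpt tp tp cct tp cct tpt tpt tp tp cct tp cct tpt tpt tp — and concatenate.

tpccttpttpttptpccttpccttpttpttptpccttpccttpttpttp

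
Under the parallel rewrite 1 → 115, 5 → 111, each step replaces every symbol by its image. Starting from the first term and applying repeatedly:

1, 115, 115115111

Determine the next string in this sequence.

Apply φ to 115115111 symbol by symbol: 1→115, 1→115, 5→111, 1→115, 1→115, 5→111, 1→115, 1→115, 1→115; joined: 115 115 111 115 115 111 115 115 115.

115115111115115111115115115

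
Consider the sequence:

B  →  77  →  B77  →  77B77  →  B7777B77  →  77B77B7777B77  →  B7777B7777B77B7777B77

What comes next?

77B77B7777B77B7777B7777B77B7777B77

From term 3 onward, concatenate the second-to-last term with the last: B·77 = B77, 77·B77 = 77B77, …
Continuing: 77B77B7777B77 · B7777B7777B77B7777B77 gives term 8.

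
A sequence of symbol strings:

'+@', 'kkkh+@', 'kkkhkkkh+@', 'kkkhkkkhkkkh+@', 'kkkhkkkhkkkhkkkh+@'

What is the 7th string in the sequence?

Every step adds kkkh at the front: s(k+1) = kkkh·s(k).
From kkkhkkkhkkkhkkkh+@, 2 further steps: kkkhkkkhkkkhkkkh+@ → kkkhkkkhkkkhkkkhkkkh+@ → (answer).

kkkhkkkhkkkhkkkhkkkhkkkh+@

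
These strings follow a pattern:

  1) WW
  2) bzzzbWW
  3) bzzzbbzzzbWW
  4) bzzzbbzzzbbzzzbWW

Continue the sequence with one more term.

The strings grow by a fixed prefix bzzzb each time.
Applying this once more to bzzzbbzzzbbzzzbWW:

bzzzbbzzzbbzzzbbzzzbWW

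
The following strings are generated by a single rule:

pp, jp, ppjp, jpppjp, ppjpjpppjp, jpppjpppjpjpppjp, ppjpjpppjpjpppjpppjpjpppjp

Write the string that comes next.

jpppjpppjpjpppjpppjpjpppjpjpppjpppjpjpppjp

Each term (from the third on) is the two preceding terms concatenated in order: term 3 = pp·jp = ppjp.
The next term joins jpppjpppjpjpppjp and ppjpjpppjpjpppjpppjpjpppjp.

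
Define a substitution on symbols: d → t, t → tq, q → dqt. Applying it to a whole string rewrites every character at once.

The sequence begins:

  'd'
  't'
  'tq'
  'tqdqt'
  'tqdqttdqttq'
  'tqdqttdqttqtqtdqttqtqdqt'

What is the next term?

Applying the rule to each of the 24 symbols of tqdqttdqttqtqtdqttqtqdqt gives the pieces tq dqt t dqt tq tq t dqt tq tq dqt tq dqt tq t dqt tq tq dqt tq dqt t dqt tq, which concatenate to the answer.

tqdqttdqttqtqtdqttqtqdqttqdqttqtdqttqtqdqttqdqttdqttq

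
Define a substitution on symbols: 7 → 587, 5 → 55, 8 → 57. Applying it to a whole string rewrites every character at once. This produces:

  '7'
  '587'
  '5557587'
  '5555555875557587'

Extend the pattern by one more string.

φ(5555555875557587) expands symbol-by-symbol to 55 55 55 55 55 55 55 57 587 55 55 55 587 55 57 587; joining the 16 pieces gives the next term.

55555555555555575875555555875557587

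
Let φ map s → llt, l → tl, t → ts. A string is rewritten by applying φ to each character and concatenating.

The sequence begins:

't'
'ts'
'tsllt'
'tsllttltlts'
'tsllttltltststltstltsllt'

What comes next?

Applying the rule to each of the 24 symbols of tsllttltltststltstltsllt gives the pieces ts llt tl tl ts ts tl ts tl ts llt ts llt ts tl ts llt ts tl ts llt tl tl ts, which concatenate to the answer.

tsllttltltststltstltsllttsllttstltsllttstltsllttltlts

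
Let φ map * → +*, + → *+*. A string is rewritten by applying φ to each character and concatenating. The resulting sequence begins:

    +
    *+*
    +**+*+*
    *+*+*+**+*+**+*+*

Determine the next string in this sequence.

Rewriting the 17 symbols of *+*+*+**+*+**+*+* one by one yields +* *+* +* *+* +* *+* +* +* *+* +* *+* +* +* *+* +* *+* +*; concatenated:

+**+*+**+*+**+*+*+**+*+**+*+*+**+*+**+*+*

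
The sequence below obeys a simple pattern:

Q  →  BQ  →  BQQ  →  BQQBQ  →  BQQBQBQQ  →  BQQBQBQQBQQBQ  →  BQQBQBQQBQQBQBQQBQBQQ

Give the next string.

BQQBQBQQBQQBQBQQBQBQQBQQBQBQQBQQBQ

From term 3 onward, concatenate the last term with the second-to-last: BQ·Q = BQQ, BQQ·BQ = BQQBQ, …
The next term joins BQQBQBQQBQQBQBQQBQBQQ and BQQBQBQQBQQBQ.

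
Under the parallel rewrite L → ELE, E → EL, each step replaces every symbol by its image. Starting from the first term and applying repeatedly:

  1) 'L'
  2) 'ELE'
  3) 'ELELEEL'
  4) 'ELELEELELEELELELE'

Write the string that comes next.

Applying the rule to each of the 17 symbols of ELELEELELEELELELE gives the pieces EL ELE EL ELE EL EL ELE EL ELE EL EL ELE EL ELE EL ELE EL, which concatenate to the answer.

ELELEELELEELELELEELELEELELELEELELEELELEEL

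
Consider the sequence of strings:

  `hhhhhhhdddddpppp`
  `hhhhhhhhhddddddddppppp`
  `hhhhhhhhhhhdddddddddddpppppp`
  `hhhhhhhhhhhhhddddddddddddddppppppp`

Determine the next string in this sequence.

Reading off run lengths: h runs 7, 9, 11, 13; d runs 5, 8, 11, 14; p runs 4, 5, 6, 7 — each is linear in n, where the shown terms are n = 2, 3, 4, 5.
Setting n = 6 gives 15, 17, 8 characters in each block.

hhhhhhhhhhhhhhhdddddddddddddddddpppppppp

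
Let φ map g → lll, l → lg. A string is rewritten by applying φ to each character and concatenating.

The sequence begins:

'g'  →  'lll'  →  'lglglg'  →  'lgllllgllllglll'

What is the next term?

lgllllglglglgllllglglglgllllglglg

φ(lgllllgllllglll) expands symbol-by-symbol to lg lll lg lg lg lg lll lg lg lg lg lll lg lg lg; joining the 15 pieces gives the next term.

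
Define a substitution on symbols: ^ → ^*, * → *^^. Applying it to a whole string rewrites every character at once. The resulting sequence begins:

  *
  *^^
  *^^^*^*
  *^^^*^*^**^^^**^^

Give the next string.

*^^^*^*^**^^^**^^^**^^*^^^*^*^**^^*^^^*^*

φ(*^^^*^*^**^^^**^^) expands symbol-by-symbol to *^^ ^* ^* ^* *^^ ^* *^^ ^* *^^ *^^ ^* ^* ^* *^^ *^^ ^* ^*; joining the 17 pieces gives the next term.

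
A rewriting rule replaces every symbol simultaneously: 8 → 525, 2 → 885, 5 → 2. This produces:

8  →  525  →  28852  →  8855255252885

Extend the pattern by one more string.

525525228852288528855255252

Applying the rule to each of the 13 symbols of 8855255252885 gives the pieces 525 525 2 2 885 2 2 885 2 885 525 525 2, which concatenate to the answer.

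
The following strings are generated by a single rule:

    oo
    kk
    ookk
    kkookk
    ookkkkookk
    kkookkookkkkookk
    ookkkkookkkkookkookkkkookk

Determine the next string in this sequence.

kkookkookkkkookkookkkkookkkkookkookkkkookk

From term 3 onward, concatenate the second-to-last term with the last: oo·kk = ookk, kk·ookk = kkookk, …
The next term joins kkookkookkkkookk and ookkkkookkkkookkookkkkookk.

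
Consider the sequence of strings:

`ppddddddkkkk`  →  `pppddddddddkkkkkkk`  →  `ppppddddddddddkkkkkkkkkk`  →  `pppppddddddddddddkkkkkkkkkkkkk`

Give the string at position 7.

The n-th term is n p's then 2n+2 d's then 3n-2 k's, where the shown terms are n = 2, 3, 4, 5.
At n = 8 the blocks have lengths 8, 18, 22.

ppppppppddddddddddddddddddkkkkkkkkkkkkkkkkkkkkkk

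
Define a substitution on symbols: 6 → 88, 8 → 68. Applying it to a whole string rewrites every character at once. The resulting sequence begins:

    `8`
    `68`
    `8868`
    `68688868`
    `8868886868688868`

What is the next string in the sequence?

Rewriting the 16 symbols of 8868886868688868 one by one yields 68 68 88 68 68 68 88 68 88 68 88 68 68 68 88 68; concatenated:

68688868686888688868886868688868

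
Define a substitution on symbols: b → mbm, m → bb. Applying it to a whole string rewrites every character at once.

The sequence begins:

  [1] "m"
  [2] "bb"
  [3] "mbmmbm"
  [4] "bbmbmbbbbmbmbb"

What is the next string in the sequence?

mbmmbmbbmbmbbmbmmbmmbmmbmbbmbmbbmbmmbm

φ(bbmbmbbbbmbmbb) expands symbol-by-symbol to mbm mbm bb mbm bb mbm mbm mbm mbm bb mbm bb mbm mbm; joining the 14 pieces gives the next term.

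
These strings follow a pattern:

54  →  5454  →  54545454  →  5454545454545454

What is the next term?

Every step duplicates the string.
So the next term is two copies of 5454545454545454.

54545454545454545454545454545454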